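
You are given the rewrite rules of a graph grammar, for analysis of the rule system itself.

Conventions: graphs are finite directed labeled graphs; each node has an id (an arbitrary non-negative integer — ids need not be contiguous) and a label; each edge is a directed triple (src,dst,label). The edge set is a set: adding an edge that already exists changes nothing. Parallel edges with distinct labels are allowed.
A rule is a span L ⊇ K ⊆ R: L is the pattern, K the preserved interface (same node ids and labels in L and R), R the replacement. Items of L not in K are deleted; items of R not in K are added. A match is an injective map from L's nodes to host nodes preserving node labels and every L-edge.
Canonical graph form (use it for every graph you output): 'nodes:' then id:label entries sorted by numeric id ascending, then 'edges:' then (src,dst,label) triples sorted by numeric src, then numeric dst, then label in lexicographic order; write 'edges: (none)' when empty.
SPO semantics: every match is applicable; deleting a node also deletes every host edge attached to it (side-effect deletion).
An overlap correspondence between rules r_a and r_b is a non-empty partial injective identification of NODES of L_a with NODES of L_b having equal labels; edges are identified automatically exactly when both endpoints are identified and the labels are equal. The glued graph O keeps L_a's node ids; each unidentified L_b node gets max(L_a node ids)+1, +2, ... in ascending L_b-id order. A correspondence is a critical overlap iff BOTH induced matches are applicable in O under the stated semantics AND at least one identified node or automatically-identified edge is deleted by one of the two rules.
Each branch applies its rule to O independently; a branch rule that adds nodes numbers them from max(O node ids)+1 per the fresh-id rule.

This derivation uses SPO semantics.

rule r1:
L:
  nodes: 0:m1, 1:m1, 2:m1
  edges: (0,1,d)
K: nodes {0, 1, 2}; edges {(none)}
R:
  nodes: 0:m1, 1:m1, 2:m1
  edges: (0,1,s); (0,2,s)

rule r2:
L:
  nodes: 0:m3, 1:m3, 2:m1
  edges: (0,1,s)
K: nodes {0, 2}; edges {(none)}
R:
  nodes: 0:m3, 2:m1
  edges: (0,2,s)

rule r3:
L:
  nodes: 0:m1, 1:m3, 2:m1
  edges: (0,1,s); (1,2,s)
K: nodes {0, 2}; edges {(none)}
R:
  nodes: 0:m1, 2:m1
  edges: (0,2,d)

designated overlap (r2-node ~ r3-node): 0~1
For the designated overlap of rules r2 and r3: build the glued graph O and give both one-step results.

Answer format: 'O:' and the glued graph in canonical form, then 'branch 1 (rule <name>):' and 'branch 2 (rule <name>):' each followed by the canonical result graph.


O:
nodes: 0:m3, 1:m3, 2:m1, 3:m1, 4:m1
edges: (0,1,s); (0,4,s); (3,0,s)
branch 1 (rule r2):
nodes: 0:m3, 2:m1, 3:m1, 4:m1
edges: (0,2,s); (0,4,s); (3,0,s)
branch 2 (rule r3):
nodes: 1:m3, 2:m1, 3:m1, 4:m1
edges: (3,4,d)


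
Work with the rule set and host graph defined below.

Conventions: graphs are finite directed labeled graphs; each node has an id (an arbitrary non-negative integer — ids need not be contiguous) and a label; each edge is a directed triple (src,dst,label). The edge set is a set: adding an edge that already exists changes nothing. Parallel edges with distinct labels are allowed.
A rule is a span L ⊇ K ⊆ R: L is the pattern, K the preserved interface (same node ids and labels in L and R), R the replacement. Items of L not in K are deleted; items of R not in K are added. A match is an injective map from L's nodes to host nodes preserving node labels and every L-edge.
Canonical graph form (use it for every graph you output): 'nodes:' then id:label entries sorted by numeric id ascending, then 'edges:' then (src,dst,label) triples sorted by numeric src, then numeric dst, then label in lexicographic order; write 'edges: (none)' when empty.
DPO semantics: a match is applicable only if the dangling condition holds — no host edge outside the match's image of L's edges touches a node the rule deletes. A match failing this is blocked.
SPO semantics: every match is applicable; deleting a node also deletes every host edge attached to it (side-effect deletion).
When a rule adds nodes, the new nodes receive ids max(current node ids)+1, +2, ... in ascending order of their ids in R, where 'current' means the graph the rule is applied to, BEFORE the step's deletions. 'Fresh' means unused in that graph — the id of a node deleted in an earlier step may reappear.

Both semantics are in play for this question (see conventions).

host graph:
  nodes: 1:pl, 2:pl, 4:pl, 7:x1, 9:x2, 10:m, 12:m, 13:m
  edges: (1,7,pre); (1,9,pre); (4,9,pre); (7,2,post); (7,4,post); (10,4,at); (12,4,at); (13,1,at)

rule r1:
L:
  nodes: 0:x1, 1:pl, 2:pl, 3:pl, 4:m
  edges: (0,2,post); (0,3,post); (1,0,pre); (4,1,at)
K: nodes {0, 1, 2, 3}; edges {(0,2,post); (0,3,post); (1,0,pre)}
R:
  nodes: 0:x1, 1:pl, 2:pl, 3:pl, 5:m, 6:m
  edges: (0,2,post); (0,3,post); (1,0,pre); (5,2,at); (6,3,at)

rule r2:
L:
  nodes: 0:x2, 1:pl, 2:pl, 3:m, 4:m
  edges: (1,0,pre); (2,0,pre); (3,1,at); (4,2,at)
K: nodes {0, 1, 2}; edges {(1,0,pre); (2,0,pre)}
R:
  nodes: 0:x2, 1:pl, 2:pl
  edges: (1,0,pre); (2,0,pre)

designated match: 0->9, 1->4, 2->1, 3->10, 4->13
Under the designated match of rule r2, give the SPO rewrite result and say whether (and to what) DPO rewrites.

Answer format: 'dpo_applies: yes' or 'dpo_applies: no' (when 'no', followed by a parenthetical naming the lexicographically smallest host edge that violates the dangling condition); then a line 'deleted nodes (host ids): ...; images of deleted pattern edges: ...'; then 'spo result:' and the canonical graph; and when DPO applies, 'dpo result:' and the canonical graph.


dpo_applies: yes
deleted nodes (host ids): 10, 13; images of deleted pattern edges: (10,4,at); (13,1,at)
spo result:
nodes: 1:pl, 2:pl, 4:pl, 7:x1, 9:x2, 12:m
edges: (1,7,pre); (1,9,pre); (4,9,pre); (7,2,post); (7,4,post); (12,4,at)
dpo result:
nodes: 1:pl, 2:pl, 4:pl, 7:x1, 9:x2, 12:m
edges: (1,7,pre); (1,9,pre); (4,9,pre); (7,2,post); (7,4,post); (12,4,at)


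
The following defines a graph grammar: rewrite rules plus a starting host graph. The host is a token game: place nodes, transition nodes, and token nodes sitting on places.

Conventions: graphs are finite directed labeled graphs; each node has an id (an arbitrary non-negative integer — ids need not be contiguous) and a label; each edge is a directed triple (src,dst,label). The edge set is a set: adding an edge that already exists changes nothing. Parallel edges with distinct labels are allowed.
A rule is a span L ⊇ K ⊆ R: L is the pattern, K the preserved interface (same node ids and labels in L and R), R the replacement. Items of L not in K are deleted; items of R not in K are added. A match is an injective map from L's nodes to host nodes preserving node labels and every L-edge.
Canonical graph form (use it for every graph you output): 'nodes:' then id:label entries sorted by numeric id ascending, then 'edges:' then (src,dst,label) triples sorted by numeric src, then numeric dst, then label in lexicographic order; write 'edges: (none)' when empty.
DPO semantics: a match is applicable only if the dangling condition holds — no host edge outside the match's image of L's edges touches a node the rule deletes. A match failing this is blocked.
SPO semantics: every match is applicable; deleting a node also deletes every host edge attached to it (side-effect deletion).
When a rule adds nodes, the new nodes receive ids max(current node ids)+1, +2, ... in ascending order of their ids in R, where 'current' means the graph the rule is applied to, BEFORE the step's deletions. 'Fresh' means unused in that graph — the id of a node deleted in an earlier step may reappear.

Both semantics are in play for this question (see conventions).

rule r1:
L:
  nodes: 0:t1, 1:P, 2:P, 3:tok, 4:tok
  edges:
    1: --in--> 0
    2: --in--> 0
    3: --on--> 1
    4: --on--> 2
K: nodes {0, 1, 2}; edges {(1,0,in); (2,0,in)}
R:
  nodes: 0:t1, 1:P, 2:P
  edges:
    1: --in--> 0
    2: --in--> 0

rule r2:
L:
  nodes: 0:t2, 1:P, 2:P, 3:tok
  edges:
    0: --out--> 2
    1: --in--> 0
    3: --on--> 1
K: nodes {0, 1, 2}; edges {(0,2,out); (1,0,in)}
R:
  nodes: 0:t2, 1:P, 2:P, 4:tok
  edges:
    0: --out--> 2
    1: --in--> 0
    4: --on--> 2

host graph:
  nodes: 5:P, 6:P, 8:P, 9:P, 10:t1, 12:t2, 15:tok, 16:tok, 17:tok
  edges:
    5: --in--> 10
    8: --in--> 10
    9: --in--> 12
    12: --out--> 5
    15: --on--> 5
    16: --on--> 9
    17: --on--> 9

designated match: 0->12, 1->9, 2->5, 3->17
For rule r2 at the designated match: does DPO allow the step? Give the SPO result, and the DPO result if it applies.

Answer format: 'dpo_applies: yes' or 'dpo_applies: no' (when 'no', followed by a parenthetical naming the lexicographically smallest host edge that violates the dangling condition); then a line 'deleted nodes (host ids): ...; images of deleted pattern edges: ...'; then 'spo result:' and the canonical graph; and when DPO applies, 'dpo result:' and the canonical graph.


dpo_applies: yes
deleted nodes (host ids): 17; images of deleted pattern edges: (17,9,on)
spo result:
nodes: 5:P, 6:P, 8:P, 9:P, 10:t1, 12:t2, 15:tok, 16:tok, 18:tok
edges: (5,10,in); (8,10,in); (9,12,in); (12,5,out); (15,5,on); (16,9,on); (18,5,on)
dpo result:
nodes: 5:P, 6:P, 8:P, 9:P, 10:t1, 12:t2, 15:tok, 16:tok, 18:tok
edges: (5,10,in); (8,10,in); (9,12,in); (12,5,out); (15,5,on); (16,9,on); (18,5,on)


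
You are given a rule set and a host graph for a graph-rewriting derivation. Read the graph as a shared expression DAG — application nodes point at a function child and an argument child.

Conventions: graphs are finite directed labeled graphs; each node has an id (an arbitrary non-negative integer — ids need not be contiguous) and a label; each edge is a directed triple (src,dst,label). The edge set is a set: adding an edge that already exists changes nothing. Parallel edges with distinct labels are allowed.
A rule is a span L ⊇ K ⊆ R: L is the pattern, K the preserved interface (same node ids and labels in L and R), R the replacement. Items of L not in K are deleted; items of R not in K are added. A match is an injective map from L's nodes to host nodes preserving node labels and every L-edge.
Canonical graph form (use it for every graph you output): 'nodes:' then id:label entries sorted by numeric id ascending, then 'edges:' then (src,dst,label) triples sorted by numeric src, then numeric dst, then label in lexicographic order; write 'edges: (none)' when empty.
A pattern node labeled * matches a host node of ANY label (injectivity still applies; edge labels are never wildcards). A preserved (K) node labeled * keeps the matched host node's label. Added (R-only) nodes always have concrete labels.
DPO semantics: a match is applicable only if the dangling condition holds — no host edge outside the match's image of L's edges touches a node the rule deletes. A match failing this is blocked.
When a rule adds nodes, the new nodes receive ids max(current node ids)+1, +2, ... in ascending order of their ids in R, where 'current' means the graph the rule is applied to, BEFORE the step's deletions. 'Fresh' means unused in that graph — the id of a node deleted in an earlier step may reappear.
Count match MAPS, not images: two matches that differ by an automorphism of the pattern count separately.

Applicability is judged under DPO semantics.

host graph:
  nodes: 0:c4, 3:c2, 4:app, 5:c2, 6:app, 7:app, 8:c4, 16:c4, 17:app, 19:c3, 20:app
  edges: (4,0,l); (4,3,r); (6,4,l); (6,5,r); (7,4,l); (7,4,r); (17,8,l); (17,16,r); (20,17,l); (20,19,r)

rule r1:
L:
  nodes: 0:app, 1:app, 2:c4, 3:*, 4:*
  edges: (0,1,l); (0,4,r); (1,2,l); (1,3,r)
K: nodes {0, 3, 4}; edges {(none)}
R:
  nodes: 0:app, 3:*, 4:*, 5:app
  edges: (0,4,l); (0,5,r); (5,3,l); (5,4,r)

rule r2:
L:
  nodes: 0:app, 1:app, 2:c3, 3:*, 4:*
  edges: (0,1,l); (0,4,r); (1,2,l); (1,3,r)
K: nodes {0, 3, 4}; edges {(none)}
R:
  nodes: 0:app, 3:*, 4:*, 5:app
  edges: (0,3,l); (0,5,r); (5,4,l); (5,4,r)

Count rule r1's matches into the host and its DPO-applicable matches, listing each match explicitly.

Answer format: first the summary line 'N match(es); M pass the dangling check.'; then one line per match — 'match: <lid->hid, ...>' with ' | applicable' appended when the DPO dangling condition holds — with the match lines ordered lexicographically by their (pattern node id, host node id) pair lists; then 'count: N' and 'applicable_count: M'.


2 match(es); 1 pass the dangling check.
match: 0->6, 1->4, 2->0, 3->3, 4->5
match: 0->20, 1->17, 2->8, 3->16, 4->19 | applicable
count: 2
applicable_count: 1


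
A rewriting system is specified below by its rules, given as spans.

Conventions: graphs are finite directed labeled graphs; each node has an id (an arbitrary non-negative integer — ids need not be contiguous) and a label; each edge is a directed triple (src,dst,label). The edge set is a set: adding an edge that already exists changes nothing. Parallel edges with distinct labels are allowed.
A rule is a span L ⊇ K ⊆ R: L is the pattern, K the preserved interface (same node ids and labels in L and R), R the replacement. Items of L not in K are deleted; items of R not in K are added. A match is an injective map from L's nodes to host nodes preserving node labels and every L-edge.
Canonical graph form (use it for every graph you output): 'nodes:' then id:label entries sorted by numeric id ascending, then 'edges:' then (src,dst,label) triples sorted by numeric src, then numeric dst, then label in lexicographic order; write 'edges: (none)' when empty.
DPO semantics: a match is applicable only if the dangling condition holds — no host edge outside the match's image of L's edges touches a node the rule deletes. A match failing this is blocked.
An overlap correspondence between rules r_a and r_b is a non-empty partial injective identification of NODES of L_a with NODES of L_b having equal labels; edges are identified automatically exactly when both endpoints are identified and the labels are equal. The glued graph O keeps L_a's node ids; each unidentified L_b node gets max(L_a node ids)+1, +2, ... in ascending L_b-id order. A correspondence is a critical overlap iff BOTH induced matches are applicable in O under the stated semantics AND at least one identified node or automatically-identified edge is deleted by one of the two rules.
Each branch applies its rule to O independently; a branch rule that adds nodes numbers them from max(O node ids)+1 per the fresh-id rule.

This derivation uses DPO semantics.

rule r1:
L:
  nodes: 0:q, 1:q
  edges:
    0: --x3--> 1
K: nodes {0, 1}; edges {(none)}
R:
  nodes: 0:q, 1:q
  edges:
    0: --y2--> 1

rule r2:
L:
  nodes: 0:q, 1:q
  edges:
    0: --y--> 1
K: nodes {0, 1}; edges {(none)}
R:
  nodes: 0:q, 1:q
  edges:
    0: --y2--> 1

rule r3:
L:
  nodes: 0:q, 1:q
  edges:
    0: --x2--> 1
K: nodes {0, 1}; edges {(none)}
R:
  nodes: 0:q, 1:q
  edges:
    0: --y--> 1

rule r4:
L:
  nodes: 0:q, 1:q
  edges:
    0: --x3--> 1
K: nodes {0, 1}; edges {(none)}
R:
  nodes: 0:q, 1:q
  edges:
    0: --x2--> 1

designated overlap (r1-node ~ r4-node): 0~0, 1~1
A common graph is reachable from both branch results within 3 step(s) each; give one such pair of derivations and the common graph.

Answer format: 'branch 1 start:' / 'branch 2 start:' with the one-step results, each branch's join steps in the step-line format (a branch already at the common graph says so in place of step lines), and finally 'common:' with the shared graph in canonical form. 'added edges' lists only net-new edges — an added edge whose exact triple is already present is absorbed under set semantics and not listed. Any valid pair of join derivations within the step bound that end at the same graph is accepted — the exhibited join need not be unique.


branch 1 start:
nodes: 0:q, 1:q
edges: (0,1,y2)
branch 2 start:
nodes: 0:q, 1:q
edges: (0,1,x2)
branch 1: already at the common graph (0 steps)
branch 2 step 1: rule r3; match: 0->0, 1->1; deleted nodes (none); deleted edges (0,1,x2); added nodes (none); added edges (0,1,y); result: nodes: 0:q, 1:q edges: (0,1,y)
branch 2 step 2: rule r2; match: 0->0, 1->1; deleted nodes (none); deleted edges (0,1,y); added nodes (none); added edges (0,1,y2); result: nodes: 0:q, 1:q edges: (0,1,y2)
common:
nodes: 0:q, 1:q
edges: (0,1,y2)


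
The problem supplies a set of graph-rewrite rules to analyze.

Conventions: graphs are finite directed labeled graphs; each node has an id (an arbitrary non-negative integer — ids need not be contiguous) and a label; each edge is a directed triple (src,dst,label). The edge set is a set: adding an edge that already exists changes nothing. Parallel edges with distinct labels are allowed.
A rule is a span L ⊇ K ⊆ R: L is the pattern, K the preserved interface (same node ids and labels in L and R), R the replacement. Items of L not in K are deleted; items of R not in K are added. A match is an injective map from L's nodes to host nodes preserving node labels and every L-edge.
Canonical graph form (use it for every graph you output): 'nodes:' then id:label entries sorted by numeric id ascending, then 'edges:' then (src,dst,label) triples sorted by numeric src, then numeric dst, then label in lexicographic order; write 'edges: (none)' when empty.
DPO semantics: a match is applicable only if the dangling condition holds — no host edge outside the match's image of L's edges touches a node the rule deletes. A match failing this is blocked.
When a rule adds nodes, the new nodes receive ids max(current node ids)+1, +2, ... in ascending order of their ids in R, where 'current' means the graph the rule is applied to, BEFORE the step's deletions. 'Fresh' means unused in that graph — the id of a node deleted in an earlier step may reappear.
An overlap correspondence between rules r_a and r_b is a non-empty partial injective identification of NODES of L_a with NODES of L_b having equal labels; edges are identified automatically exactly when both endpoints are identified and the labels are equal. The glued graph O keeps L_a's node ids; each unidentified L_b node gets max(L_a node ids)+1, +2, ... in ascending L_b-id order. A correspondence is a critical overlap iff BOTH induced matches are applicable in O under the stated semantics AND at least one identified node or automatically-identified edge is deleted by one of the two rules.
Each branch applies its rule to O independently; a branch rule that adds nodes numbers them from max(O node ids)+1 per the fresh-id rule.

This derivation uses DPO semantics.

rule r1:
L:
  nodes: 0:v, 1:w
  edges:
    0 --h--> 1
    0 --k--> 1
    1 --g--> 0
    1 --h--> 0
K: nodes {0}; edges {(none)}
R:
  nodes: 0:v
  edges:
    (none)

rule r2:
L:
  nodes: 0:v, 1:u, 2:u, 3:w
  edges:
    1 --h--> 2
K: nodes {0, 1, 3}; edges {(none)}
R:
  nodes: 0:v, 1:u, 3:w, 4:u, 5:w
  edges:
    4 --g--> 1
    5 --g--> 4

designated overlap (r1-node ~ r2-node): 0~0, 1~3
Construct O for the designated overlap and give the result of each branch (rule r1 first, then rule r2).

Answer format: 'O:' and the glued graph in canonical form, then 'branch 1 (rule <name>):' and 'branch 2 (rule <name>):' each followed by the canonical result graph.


O:
nodes: 0:v, 1:w, 2:u, 3:u
edges: (0,1,h); (0,1,k); (1,0,g); (1,0,h); (2,3,h)
branch 1 (rule r1):
nodes: 0:v, 2:u, 3:u
edges: (2,3,h)
branch 2 (rule r2):
nodes: 0:v, 1:w, 2:u, 4:u, 5:w
edges: (0,1,h); (0,1,k); (1,0,g); (1,0,h); (4,2,g); (5,4,g)


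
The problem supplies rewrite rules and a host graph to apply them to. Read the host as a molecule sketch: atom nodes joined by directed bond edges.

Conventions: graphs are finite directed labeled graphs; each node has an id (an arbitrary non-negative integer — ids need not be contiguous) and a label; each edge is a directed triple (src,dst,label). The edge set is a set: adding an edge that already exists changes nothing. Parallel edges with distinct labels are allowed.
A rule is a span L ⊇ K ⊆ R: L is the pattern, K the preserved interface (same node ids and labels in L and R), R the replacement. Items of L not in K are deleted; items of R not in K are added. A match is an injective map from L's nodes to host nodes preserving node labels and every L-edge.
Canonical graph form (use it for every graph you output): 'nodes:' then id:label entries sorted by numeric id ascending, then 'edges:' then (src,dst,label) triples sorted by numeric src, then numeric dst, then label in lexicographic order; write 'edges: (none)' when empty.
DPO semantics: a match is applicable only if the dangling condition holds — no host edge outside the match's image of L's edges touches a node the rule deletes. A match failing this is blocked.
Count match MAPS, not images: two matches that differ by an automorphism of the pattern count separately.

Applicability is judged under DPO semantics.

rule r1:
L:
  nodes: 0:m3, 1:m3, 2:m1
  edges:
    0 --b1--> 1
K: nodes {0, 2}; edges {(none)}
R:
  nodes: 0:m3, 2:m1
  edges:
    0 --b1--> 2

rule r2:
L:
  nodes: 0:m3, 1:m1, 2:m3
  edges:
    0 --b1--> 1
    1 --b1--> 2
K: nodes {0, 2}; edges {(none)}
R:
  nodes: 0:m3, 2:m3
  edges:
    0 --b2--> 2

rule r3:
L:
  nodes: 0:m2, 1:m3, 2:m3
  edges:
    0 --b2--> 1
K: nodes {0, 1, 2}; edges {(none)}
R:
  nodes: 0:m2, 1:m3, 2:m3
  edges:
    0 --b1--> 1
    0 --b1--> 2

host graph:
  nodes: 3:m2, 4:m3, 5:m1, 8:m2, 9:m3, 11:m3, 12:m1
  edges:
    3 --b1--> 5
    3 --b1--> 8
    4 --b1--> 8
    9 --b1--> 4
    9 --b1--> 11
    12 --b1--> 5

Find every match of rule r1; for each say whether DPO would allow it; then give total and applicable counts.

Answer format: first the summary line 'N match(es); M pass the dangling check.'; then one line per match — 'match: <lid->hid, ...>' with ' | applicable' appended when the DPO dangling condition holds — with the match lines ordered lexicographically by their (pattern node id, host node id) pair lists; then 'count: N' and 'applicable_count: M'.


4 match(es); 2 pass the dangling check.
match: 0->9, 1->4, 2->5
match: 0->9, 1->4, 2->12
match: 0->9, 1->11, 2->5 | applicable
match: 0->9, 1->11, 2->12 | applicable
count: 4
applicable_count: 2


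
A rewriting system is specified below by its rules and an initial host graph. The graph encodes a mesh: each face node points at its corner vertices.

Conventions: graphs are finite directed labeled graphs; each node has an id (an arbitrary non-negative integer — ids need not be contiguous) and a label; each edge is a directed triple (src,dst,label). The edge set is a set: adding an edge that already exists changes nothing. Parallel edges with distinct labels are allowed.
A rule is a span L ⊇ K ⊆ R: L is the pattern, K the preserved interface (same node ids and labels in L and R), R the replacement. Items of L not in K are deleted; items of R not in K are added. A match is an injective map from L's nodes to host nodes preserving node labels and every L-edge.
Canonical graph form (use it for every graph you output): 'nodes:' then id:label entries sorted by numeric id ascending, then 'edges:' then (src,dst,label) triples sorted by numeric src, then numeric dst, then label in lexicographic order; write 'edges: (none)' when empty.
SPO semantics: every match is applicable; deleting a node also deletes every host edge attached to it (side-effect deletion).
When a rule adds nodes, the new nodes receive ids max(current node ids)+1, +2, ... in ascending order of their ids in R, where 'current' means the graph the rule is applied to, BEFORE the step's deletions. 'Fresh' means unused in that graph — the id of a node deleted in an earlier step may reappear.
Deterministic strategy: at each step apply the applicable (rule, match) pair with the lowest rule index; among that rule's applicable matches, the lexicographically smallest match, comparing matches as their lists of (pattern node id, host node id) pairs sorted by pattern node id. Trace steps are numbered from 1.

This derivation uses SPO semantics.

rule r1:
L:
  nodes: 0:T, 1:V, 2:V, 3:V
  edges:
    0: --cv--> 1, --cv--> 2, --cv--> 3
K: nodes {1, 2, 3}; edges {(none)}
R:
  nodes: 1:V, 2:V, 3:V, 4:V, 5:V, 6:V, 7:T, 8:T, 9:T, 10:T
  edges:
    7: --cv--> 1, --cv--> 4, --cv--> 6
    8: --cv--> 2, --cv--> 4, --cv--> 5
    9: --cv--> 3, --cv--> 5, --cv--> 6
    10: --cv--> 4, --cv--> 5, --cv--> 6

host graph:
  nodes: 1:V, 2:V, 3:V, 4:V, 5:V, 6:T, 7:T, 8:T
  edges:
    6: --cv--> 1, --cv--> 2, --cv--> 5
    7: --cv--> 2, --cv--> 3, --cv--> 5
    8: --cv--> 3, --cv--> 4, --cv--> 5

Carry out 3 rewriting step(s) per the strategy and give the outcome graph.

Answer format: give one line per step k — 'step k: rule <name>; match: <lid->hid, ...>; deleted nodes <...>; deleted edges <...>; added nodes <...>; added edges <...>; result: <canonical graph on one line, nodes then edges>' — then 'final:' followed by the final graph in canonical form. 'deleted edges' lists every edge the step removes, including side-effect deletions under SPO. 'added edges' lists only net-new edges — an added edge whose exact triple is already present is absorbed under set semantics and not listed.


step 1: rule r1; match: 0->6, 1->1, 2->2, 3->5; deleted nodes 6; deleted edges (6,1,cv); (6,2,cv); (6,5,cv); added nodes 9, 10, 11, 12, 13, 14, 15; added edges (12,1,cv); (12,9,cv); (12,11,cv); (13,2,cv); (13,9,cv); (13,10,cv); (14,5,cv); (14,10,cv); (14,11,cv); (15,9,cv); (15,10,cv); (15,11,cv); result: nodes: 1:V, 2:V, 3:V, 4:V, 5:V, 7:T, 8:T, 9:V, 10:V, 11:V, 12:T, 13:T, 14:T, 15:T edges: (7,2,cv); (7,3,cv); (7,5,cv); (8,3,cv); (8,4,cv); (8,5,cv); (12,1,cv); (12,9,cv); (12,11,cv); (13,2,cv); (13,9,cv); (13,10,cv); (14,5,cv); (14,10,cv); (14,11,cv); (15,9,cv); (15,10,cv); (15,11,cv)
step 2: rule r1; match: 0->7, 1->2, 2->3, 3->5; deleted nodes 7; deleted edges (7,2,cv); (7,3,cv); (7,5,cv); added nodes 16, 17, 18, 19, 20, 21, 22; added edges (19,2,cv); (19,16,cv); (19,18,cv); (20,3,cv); (20,16,cv); (20,17,cv); (21,5,cv); (21,17,cv); (21,18,cv); (22,16,cv); (22,17,cv); (22,18,cv); result: nodes: 1:V, 2:V, 3:V, 4:V, 5:V, 8:T, 9:V, 10:V, 11:V, 12:T, 13:T, 14:T, 15:T, 16:V, 17:V, 18:V, 19:T, 20:T, 21:T, 22:T edges: (8,3,cv); (8,4,cv); (8,5,cv); (12,1,cv); (12,9,cv); (12,11,cv); (13,2,cv); (13,9,cv); (13,10,cv); (14,5,cv); (14,10,cv); (14,11,cv); (15,9,cv); (15,10,cv); (15,11,cv); (19,2,cv); (19,16,cv); (19,18,cv); (20,3,cv); (20,16,cv); (20,17,cv); (21,5,cv); (21,17,cv); (21,18,cv); (22,16,cv); (22,17,cv); (22,18,cv)
step 3: rule r1; match: 0->8, 1->3, 2->4, 3->5; deleted nodes 8; deleted edges (8,3,cv); (8,4,cv); (8,5,cv); added nodes 23, 24, 25, 26, 27, 28, 29; added edges (26,3,cv); (26,23,cv); (26,25,cv); (27,4,cv); (27,23,cv); (27,24,cv); (28,5,cv); (28,24,cv); (28,25,cv); (29,23,cv); (29,24,cv); (29,25,cv); result: nodes: 1:V, 2:V, 3:V, 4:V, 5:V, 9:V, 10:V, 11:V, 12:T, 13:T, 14:T, 15:T, 16:V, 17:V, 18:V, 19:T, 20:T, 21:T, 22:T, 23:V, 24:V, 25:V, 26:T, 27:T, 28:T, 29:T edges: (12,1,cv); (12,9,cv); (12,11,cv); (13,2,cv); (13,9,cv); (13,10,cv); (14,5,cv); (14,10,cv); (14,11,cv); (15,9,cv); (15,10,cv); (15,11,cv); (19,2,cv); (19,16,cv); (19,18,cv); (20,3,cv); (20,16,cv); (20,17,cv); (21,5,cv); (21,17,cv); (21,18,cv); (22,16,cv); (22,17,cv); (22,18,cv); (26,3,cv); (26,23,cv); (26,25,cv); (27,4,cv); (27,23,cv); (27,24,cv); (28,5,cv); (28,24,cv); (28,25,cv); (29,23,cv); (29,24,cv); (29,25,cv)
final:
nodes: 1:V, 2:V, 3:V, 4:V, 5:V, 9:V, 10:V, 11:V, 12:T, 13:T, 14:T, 15:T, 16:V, 17:V, 18:V, 19:T, 20:T, 21:T, 22:T, 23:V, 24:V, 25:V, 26:T, 27:T, 28:T, 29:T
edges: (12,1,cv); (12,9,cv); (12,11,cv); (13,2,cv); (13,9,cv); (13,10,cv); (14,5,cv); (14,10,cv); (14,11,cv); (15,9,cv); (15,10,cv); (15,11,cv); (19,2,cv); (19,16,cv); (19,18,cv); (20,3,cv); (20,16,cv); (20,17,cv); (21,5,cv); (21,17,cv); (21,18,cv); (22,16,cv); (22,17,cv); (22,18,cv); (26,3,cv); (26,23,cv); (26,25,cv); (27,4,cv); (27,23,cv); (27,24,cv); (28,5,cv); (28,24,cv); (28,25,cv); (29,23,cv); (29,24,cv); (29,25,cv)


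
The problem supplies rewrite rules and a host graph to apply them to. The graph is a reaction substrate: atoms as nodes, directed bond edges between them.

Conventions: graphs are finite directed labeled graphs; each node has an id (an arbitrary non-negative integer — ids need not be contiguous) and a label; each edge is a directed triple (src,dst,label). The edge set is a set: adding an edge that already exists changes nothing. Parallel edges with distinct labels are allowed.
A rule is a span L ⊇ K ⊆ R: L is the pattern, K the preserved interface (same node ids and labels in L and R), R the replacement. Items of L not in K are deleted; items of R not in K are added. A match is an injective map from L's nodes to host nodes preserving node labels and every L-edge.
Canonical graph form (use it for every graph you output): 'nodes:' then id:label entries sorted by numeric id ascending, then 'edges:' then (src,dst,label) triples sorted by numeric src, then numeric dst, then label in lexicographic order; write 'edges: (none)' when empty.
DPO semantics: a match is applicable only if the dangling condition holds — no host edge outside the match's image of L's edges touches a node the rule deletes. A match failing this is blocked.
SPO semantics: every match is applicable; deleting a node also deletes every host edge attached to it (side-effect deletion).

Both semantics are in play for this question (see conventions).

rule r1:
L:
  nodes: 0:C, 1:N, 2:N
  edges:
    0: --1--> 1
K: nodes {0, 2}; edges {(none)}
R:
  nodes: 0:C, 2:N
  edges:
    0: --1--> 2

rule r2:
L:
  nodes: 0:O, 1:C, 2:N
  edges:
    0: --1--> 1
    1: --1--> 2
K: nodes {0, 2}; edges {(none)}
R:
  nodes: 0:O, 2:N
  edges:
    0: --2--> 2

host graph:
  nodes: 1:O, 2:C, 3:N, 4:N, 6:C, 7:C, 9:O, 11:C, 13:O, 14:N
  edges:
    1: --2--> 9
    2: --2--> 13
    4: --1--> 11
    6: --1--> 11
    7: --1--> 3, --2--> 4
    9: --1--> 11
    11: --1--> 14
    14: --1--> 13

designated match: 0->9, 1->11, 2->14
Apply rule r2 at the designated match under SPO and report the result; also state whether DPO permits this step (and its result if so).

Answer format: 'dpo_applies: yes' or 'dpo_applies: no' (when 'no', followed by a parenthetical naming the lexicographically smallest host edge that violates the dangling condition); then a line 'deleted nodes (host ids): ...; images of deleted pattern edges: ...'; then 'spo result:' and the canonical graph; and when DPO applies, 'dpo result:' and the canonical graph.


dpo_applies: no
(the rule deletes node 11, which keeps host edge (4,11,1) outside the match image — the dangling condition fails, DPO blocks; SPO proceeds and side-deletes such edges)
deleted nodes (host ids): 11; images of deleted pattern edges: (9,11,1); (11,14,1)
spo result:
nodes: 1:O, 2:C, 3:N, 4:N, 6:C, 7:C, 9:O, 13:O, 14:N
edges: (1,9,2); (2,13,2); (7,3,1); (7,4,2); (9,14,2); (14,13,1)


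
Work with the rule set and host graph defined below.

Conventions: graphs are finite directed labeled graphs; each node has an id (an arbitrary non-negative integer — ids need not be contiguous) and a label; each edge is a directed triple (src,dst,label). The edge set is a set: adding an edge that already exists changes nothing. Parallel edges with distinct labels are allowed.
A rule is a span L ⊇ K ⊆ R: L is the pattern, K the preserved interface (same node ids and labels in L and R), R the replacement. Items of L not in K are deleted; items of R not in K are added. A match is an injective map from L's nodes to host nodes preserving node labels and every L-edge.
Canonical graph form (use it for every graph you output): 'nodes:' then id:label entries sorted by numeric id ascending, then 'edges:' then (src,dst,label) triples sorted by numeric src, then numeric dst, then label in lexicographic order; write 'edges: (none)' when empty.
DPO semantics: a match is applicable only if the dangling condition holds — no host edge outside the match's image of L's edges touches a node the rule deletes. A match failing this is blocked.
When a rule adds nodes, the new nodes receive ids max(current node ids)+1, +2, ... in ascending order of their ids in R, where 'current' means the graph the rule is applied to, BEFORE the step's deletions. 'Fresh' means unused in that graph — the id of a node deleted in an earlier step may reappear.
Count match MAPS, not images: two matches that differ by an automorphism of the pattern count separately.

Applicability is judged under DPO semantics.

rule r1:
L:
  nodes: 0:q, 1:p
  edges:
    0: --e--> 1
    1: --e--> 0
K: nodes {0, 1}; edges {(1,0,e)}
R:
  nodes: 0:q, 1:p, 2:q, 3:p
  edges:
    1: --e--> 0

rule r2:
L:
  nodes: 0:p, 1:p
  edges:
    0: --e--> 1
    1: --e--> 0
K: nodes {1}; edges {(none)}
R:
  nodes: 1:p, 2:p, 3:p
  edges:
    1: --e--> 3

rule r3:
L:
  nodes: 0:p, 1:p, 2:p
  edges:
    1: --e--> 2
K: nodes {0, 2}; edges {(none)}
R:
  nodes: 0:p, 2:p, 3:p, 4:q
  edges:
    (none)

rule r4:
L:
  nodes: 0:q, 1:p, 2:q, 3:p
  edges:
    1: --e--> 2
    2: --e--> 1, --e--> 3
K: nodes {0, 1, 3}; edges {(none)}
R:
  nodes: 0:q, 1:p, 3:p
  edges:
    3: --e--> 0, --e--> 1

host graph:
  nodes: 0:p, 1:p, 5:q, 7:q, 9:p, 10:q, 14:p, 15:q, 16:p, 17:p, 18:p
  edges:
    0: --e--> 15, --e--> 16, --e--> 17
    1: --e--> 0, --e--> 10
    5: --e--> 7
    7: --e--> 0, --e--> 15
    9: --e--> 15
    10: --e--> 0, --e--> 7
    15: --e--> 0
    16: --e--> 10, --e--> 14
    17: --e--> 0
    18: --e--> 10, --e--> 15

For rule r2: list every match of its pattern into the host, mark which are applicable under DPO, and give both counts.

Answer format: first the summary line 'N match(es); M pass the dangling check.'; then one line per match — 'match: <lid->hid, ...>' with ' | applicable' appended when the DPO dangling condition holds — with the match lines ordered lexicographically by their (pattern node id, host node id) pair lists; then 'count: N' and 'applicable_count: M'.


2 match(es); 1 pass the dangling check.
match: 0->0, 1->17
match: 0->17, 1->0 | applicable
count: 2
applicable_count: 1


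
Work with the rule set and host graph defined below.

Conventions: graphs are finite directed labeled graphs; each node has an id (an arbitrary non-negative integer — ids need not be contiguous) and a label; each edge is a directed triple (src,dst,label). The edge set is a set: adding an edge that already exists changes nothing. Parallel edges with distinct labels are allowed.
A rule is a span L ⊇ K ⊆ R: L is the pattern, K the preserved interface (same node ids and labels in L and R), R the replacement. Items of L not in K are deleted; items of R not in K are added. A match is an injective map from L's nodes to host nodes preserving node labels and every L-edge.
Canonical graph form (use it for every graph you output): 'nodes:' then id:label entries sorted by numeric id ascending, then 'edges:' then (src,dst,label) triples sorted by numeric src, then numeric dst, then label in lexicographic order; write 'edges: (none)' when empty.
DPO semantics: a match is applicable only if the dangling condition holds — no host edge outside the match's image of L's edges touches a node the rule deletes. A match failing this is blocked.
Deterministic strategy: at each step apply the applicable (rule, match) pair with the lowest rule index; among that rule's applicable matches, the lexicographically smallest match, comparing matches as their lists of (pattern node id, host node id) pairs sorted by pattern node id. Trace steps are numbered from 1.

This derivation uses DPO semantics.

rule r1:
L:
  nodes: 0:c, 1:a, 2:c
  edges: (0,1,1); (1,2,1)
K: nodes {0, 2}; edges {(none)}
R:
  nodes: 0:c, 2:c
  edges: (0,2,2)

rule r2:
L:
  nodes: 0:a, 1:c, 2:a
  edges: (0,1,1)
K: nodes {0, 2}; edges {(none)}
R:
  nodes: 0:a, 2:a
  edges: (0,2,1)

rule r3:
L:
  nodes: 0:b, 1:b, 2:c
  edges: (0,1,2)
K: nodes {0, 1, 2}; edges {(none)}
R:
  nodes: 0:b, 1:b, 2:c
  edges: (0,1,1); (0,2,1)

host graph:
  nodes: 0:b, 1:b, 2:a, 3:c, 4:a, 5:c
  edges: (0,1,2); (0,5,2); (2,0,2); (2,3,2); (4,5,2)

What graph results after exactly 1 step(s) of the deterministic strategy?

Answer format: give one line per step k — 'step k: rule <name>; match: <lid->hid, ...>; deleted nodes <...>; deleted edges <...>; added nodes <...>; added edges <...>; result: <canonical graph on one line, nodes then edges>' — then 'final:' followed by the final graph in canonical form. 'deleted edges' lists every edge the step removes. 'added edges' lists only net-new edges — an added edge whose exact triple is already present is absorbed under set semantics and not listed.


step 1: rule r3; match: 0->0, 1->1, 2->3; deleted nodes (none); deleted edges (0,1,2); added nodes (none); added edges (0,1,1); (0,3,1); result: nodes: 0:b, 1:b, 2:a, 3:c, 4:a, 5:c edges: (0,1,1); (0,3,1); (0,5,2); (2,0,2); (2,3,2); (4,5,2)
final:
nodes: 0:b, 1:b, 2:a, 3:c, 4:a, 5:c
edges: (0,1,1); (0,3,1); (0,5,2); (2,0,2); (2,3,2); (4,5,2)


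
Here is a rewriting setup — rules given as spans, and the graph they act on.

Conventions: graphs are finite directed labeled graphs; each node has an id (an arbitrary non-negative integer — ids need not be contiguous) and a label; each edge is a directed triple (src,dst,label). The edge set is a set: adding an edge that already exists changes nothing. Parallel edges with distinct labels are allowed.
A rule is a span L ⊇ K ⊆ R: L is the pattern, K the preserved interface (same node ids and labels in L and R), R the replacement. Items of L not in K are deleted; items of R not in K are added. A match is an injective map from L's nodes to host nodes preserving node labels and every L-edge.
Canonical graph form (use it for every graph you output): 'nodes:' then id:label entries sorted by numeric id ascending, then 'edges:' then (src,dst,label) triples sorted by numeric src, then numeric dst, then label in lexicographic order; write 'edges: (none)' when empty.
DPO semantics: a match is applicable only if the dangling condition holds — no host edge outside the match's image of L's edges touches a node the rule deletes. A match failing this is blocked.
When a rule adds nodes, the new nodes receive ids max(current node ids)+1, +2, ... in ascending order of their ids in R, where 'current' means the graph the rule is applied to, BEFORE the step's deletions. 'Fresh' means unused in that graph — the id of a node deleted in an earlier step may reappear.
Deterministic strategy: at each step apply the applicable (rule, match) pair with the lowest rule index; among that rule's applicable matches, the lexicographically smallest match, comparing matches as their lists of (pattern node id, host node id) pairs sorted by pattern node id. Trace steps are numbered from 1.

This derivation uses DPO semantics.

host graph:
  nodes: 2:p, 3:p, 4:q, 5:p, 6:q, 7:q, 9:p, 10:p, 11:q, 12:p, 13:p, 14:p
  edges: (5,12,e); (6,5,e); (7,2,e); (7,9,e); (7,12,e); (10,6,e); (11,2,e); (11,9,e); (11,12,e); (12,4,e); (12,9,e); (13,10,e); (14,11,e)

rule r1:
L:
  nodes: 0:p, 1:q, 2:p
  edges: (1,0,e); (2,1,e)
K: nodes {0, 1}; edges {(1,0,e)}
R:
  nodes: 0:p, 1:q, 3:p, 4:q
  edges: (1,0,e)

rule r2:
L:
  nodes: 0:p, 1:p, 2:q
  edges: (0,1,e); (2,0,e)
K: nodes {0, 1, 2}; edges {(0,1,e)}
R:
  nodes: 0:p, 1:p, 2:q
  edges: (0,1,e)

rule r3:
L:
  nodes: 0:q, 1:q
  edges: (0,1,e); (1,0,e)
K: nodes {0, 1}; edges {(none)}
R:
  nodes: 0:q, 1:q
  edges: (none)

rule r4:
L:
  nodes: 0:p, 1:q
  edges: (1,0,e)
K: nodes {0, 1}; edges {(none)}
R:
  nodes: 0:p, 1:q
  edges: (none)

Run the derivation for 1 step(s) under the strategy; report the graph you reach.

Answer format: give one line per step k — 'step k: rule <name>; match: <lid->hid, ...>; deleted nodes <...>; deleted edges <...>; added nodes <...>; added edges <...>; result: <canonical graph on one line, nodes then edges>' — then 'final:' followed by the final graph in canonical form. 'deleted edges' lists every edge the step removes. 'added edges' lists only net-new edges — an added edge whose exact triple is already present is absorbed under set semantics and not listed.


step 1: rule r1; match: 0->2, 1->11, 2->14; deleted nodes 14; deleted edges (14,11,e); added nodes 15, 16; added edges (none); result: nodes: 2:p, 3:p, 4:q, 5:p, 6:q, 7:q, 9:p, 10:p, 11:q, 12:p, 13:p, 15:p, 16:q edges: (5,12,e); (6,5,e); (7,2,e); (7,9,e); (7,12,e); (10,6,e); (11,2,e); (11,9,e); (11,12,e); (12,4,e); (12,9,e); (13,10,e)
final:
nodes: 2:p, 3:p, 4:q, 5:p, 6:q, 7:q, 9:p, 10:p, 11:q, 12:p, 13:p, 15:p, 16:q
edges: (5,12,e); (6,5,e); (7,2,e); (7,9,e); (7,12,e); (10,6,e); (11,2,e); (11,9,e); (11,12,e); (12,4,e); (12,9,e); (13,10,e)


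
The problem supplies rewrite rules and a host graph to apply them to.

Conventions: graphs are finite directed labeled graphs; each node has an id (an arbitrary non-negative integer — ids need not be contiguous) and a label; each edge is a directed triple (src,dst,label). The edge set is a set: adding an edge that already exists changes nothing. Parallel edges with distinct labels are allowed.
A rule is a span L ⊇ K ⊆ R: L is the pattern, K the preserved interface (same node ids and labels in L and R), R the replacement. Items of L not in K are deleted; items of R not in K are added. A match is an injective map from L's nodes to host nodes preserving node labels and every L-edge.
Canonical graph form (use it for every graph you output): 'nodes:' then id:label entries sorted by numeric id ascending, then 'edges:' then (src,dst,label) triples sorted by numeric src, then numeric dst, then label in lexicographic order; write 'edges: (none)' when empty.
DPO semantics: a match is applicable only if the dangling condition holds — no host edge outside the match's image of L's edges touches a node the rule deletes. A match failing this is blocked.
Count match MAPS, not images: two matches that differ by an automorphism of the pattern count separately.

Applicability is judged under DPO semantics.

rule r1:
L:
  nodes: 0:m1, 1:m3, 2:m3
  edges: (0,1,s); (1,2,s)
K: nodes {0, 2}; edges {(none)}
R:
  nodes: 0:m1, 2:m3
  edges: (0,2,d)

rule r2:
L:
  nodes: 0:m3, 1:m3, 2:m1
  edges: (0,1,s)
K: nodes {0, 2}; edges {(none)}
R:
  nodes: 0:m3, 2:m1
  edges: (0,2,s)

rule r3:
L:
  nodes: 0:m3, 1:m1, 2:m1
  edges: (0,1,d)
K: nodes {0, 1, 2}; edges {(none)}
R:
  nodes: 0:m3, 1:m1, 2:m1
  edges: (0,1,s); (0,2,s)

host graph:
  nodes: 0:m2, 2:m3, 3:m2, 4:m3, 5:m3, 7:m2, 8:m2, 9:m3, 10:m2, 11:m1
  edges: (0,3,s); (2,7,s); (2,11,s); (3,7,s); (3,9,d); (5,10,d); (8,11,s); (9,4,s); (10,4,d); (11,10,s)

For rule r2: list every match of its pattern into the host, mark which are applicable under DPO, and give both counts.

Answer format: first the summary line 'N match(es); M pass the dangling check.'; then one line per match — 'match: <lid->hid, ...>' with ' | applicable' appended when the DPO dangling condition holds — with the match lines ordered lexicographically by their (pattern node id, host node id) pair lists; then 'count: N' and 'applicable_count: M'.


1 match(es); 0 pass the dangling check.
match: 0->9, 1->4, 2->11
count: 1
applicable_count: 0
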